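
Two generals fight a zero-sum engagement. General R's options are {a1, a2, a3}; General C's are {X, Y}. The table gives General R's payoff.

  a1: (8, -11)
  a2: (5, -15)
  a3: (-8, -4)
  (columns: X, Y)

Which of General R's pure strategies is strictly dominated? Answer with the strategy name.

a1 gives a strictly higher payoff than a2 against every column: 8 > 5, -11 > -15.
So a2 is strictly dominated and General R never plays it.

a2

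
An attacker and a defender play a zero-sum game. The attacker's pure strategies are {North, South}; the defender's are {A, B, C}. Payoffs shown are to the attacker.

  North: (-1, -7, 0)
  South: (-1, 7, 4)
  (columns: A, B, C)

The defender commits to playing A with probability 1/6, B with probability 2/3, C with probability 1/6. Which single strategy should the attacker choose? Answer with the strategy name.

Expected payoff of North: (1/6)·(-1) + (2/3)·(-7) + (1/6)·0 = -29/6.
Expected payoff of South: (1/6)·(-1) + (2/3)·7 + (1/6)·4 = 31/6.
The largest is 31/6, so the attacker's best response is South.

South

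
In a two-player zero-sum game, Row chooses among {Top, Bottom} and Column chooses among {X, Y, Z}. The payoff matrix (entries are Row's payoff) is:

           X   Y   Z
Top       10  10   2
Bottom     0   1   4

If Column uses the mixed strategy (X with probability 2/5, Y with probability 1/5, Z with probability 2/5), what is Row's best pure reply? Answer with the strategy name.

Expected payoff of Top: (2/5)·10 + (1/5)·10 + (2/5)·2 = 34/5.
Expected payoff of Bottom: (2/5)·0 + (1/5)·1 + (2/5)·4 = 9/5.
The largest is 34/5, so Row's best response is Top.

Top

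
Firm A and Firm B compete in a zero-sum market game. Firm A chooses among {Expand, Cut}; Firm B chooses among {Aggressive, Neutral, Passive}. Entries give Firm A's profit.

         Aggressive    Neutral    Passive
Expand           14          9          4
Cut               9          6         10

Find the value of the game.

22/3

Row minima: Expand → 4, Cut → 6; maximin = 6.
Column maxima: Aggressive → 14, Neutral → 9, Passive → 10; minimax = 9.
6 ≠ 9, so there is no saddle point; optimal play is mixed.
Aggressive is strictly dominated by Neutral (it gives Firm A strictly more in every row), so Firm B never plays it.
On the remaining 2×2 (Expand, Cut vs Neutral, Passive):
Let Firm A play Expand with probability p. Expected payoff against Neutral: 9p + 6(1−p) = 3p + 6; against Passive: 4p + 10(1−p) = −6p + 10.
Setting these equal: 3p + 6 = −6p + 10 ⇒ 9p = 4 ⇒ p = 4/9, and the value is (3)·(4/9) + 6 = 22/3.
For Firm B: with q = P(Neutral), equating Expand's and Cut's payoffs gives 5q + 4 = −4q + 10 ⇒ q = 2/3.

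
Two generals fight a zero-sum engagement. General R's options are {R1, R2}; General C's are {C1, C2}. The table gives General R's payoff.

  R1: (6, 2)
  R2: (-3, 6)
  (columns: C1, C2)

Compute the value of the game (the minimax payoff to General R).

42/13

Row minima: R1 → 2, R2 → -3; maximin = 2.
Column maxima: C1 → 6, C2 → 6; minimax = 6.
2 ≠ 6, so there is no saddle point; optimal play is mixed.
Let General R play R1 with probability p. Expected payoff against C1: 6p + (-3)(1−p) = 9p − 3; against C2: 2p + 6(1−p) = −4p + 6.
Setting these equal: 9p − 3 = −4p + 6 ⇒ 13p = 9 ⇒ p = 9/13, and the value is (9)·(9/13) − 3 = 42/13.
For General C: with q = P(C1), equating R1's and R2's payoffs gives 4q + 2 = −9q + 6 ⇒ q = 4/13.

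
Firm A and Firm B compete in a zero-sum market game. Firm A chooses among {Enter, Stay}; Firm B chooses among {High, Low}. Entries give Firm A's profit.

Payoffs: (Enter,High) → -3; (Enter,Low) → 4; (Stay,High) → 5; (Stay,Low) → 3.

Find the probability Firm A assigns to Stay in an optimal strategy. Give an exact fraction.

Row minima: Enter → -3, Stay → 3; maximin = 3.
Column maxima: High → 5, Low → 4; minimax = 4.
3 ≠ 4, so there is no saddle point; optimal play is mixed.
Let Firm A play Enter with probability p. Expected payoff against High: (-3)p + 5(1−p) = −8p + 5; against Low: 4p + 3(1−p) = p + 3.
Setting these equal: −8p + 5 = p + 3 ⇒ −9p = -2 ⇒ p = 2/9, and the value is (-8)·(2/9) + 5 = 29/9.
For Firm B: with q = P(High), equating Enter's and Stay's payoffs gives −7q + 4 = 2q + 3 ⇒ q = 1/9.

7/9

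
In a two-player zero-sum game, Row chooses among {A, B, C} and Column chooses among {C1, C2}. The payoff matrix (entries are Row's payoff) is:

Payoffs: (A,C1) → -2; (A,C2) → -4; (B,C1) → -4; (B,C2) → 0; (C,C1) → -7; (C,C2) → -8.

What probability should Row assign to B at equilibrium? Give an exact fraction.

1/3

Row minima: A → -4, B → -4, C → -8; maximin = -4.
Column maxima: C1 → -2, C2 → 0; minimax = -2.
-4 ≠ -2, so there is no saddle point; optimal play is mixed.
C is strictly dominated by A, so Row never plays it.
On the remaining 2×2 (A, B vs C1, C2):
Let Row play A with probability p. Expected payoff against C1: (-2)p + (-4)(1−p) = 2p − 4; against C2: (-4)p + 0(1−p) = −4p.
Setting these equal: 2p − 4 = −4p ⇒ 6p = 4 ⇒ p = 2/3, and the value is (2)·(2/3) − 4 = -8/3.
For Column: with q = P(C1), equating A's and B's payoffs gives 2q − 4 = −4q ⇒ q = 2/3.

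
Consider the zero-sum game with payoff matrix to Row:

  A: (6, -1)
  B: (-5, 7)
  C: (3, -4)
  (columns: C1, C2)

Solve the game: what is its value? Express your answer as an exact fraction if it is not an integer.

37/19

Row minima: A → -1, B → -5, C → -4; maximin = -1.
Column maxima: C1 → 6, C2 → 7; minimax = 6.
-1 ≠ 6, so there is no saddle point; optimal play is mixed.
C is strictly dominated by A, so Row never plays it.
On the remaining 2×2 (A, B vs C1, C2):
Let Row play A with probability p. Expected payoff against C1: 6p + (-5)(1−p) = 11p − 5; against C2: (-1)p + 7(1−p) = −8p + 7.
Setting these equal: 11p − 5 = −8p + 7 ⇒ 19p = 12 ⇒ p = 12/19, and the value is (11)·(12/19) − 5 = 37/19.
For Column: with q = P(C1), equating A's and B's payoffs gives 7q − 1 = −12q + 7 ⇒ q = 8/19.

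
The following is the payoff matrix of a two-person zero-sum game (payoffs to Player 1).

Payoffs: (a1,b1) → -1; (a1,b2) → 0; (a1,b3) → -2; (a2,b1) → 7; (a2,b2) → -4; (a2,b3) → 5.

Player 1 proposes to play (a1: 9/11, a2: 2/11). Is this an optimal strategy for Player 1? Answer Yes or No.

Yes

Against b1 this mix gives (9/11)·(-1) + (2/11)·7 = 5/11.
Against b2 this mix gives (9/11)·0 + (2/11)·(-4) = -8/11.
Against b3 this mix gives (9/11)·(-2) + (2/11)·5 = -8/11.
All of Player 2's active replies (b2, b3) yield -8/11, and no column does worse for Player 1. The mix makes Player 2 indifferent and guarantees -8/11, so it is optimal.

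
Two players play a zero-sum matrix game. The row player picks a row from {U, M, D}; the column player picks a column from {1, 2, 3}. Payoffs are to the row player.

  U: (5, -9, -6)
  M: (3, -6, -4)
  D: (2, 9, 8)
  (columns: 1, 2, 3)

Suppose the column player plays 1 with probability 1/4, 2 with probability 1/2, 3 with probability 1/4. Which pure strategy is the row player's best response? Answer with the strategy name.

D

Expected payoff of U: (1/4)·5 + (1/2)·(-9) + (1/4)·(-6) = -19/4.
Expected payoff of M: (1/4)·3 + (1/2)·(-6) + (1/4)·(-4) = -13/4.
Expected payoff of D: (1/4)·2 + (1/2)·9 + (1/4)·8 = 7.
The largest is 7, so the row player's best response is D.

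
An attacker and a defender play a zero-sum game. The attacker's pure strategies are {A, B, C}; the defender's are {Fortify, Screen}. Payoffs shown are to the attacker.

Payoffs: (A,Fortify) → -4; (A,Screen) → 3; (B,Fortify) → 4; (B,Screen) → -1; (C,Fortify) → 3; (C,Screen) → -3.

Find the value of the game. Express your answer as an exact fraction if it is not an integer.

Row minima: A → -4, B → -1, C → -3; maximin = -1.
Column maxima: Fortify → 4, Screen → 3; minimax = 3.
-1 ≠ 3, so there is no saddle point; optimal play is mixed.
C is strictly dominated by B, so the attacker never plays it.
On the remaining 2×2 (A, B vs Fortify, Screen):
Let the attacker play A with probability p. Expected payoff against Fortify: (-4)p + 4(1−p) = −8p + 4; against Screen: 3p + (-1)(1−p) = 4p − 1.
Setting these equal: −8p + 4 = 4p − 1 ⇒ −12p = -5 ⇒ p = 5/12, and the value is (-8)·(5/12) + 4 = 2/3.
For the defender: with q = P(Fortify), equating A's and B's payoffs gives −7q + 3 = 5q − 1 ⇒ q = 1/3.

2/3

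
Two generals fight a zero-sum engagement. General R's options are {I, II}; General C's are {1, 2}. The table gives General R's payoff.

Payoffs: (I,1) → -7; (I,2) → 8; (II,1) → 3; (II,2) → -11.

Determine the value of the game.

-53/29

Row minima: I → -7, II → -11; maximin = -7.
Column maxima: 1 → 3, 2 → 8; minimax = 3.
-7 ≠ 3, so there is no saddle point; optimal play is mixed.
Let General R play I with probability p. Expected payoff against 1: (-7)p + 3(1−p) = −10p + 3; against 2: 8p + (-11)(1−p) = 19p − 11.
Setting these equal: −10p + 3 = 19p − 11 ⇒ −29p = -14 ⇒ p = 14/29, and the value is (-10)·(14/29) + 3 = -53/29.
For General C: with q = P(1), equating I's and II's payoffs gives −15q + 8 = 14q − 11 ⇒ q = 19/29.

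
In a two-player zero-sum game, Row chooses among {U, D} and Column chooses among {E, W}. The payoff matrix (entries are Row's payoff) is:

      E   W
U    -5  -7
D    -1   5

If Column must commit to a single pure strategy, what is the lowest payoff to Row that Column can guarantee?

Column maxima: E → -1, W → 5.
The smallest of these is -1.

-1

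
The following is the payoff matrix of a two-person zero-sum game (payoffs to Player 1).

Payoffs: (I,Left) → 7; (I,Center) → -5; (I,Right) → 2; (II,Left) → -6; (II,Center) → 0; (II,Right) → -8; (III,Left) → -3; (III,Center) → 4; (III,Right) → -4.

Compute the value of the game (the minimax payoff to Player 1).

-4/5

Row minima: I → -5, II → -8, III → -4; maximin = -4.
Column maxima: Left → 7, Center → 4, Right → 2; minimax = 2.
-4 ≠ 2, so there is no saddle point; optimal play is mixed.
II is strictly dominated by III, so Player 1 never plays it.
Left is strictly dominated by Right (it gives Player 1 strictly more in every row), so Player 2 never plays it.
On the remaining 2×2 (I, III vs Center, Right):
Let Player 1 play I with probability p. Expected payoff against Center: (-5)p + 4(1−p) = −9p + 4; against Right: 2p + (-4)(1−p) = 6p − 4.
Setting these equal: −9p + 4 = 6p − 4 ⇒ −15p = -8 ⇒ p = 8/15, and the value is (-9)·(8/15) + 4 = -4/5.
For Player 2: with q = P(Center), equating I's and III's payoffs gives −7q + 2 = 8q − 4 ⇒ q = 2/5.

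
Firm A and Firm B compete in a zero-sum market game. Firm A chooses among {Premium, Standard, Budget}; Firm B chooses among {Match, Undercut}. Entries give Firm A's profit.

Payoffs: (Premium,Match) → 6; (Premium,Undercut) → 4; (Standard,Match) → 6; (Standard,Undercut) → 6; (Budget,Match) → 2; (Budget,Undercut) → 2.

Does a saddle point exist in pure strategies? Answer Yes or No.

Row minima: Premium → 4, Standard → 6, Budget → 2; maximin = 6.
Column maxima: Match → 6, Undercut → 6; minimax = 6.
maximin = minimax = 6, so a saddle point exists.

Yes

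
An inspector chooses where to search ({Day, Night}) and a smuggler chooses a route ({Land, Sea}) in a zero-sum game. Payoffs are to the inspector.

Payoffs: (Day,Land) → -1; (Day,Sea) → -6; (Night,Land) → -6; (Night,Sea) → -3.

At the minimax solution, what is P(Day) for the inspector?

Row minima: Day → -6, Night → -6; maximin = -6.
Column maxima: Land → -1, Sea → -3; minimax = -3.
-6 ≠ -3, so there is no saddle point; optimal play is mixed.
Let the inspector play Day with probability p. Expected payoff against Land: (-1)p + (-6)(1−p) = 5p − 6; against Sea: (-6)p + (-3)(1−p) = −3p − 3.
Setting these equal: 5p − 6 = −3p − 3 ⇒ 8p = 3 ⇒ p = 3/8, and the value is (5)·(3/8) − 6 = -33/8.
For the smuggler: with q = P(Land), equating Day's and Night's payoffs gives 5q − 6 = −3q − 3 ⇒ q = 3/8.

3/8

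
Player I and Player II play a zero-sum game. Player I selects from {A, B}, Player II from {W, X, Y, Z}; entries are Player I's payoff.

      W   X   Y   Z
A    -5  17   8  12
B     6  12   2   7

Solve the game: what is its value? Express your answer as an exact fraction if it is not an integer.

Row minima: A → -5, B → 2; maximin = 2.
Column maxima: W → 6, X → 17, Y → 8, Z → 12; minimax = 6.
2 ≠ 6, so there is no saddle point; optimal play is mixed.
X is strictly dominated by W (it gives Player I strictly more in every row), so Player II never plays it.
Z is strictly dominated by W (it gives Player I strictly more in every row), so Player II never plays it.
On the remaining 2×2 (A, B vs W, Y):
Let Player I play A with probability p. Expected payoff against W: (-5)p + 6(1−p) = −11p + 6; against Y: 8p + 2(1−p) = 6p + 2.
Setting these equal: −11p + 6 = 6p + 2 ⇒ −17p = -4 ⇒ p = 4/17, and the value is (-11)·(4/17) + 6 = 58/17.
For Player II: with q = P(W), equating A's and B's payoffs gives −13q + 8 = 4q + 2 ⇒ q = 6/17.

58/17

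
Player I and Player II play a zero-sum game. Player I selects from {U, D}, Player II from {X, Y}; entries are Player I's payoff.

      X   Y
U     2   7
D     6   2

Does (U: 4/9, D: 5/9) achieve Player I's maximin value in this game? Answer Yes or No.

Against X this mix gives (4/9)·2 + (5/9)·6 = 38/9.
Against Y this mix gives (4/9)·7 + (5/9)·2 = 38/9.
All of Player II's active replies (X, Y) yield 38/9, and no column does worse for Player I. The mix makes Player II indifferent and guarantees 38/9, so it is optimal.

Yes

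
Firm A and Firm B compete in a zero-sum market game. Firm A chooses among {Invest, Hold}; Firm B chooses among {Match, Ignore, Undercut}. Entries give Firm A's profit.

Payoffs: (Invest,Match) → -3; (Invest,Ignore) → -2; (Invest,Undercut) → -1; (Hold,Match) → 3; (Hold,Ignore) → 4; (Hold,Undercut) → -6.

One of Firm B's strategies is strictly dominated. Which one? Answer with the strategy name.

Ignore

Match holds Firm A's payoff strictly below Ignore in every row: -3 < -2, 3 < 4.
So Ignore is strictly dominated for Firm B.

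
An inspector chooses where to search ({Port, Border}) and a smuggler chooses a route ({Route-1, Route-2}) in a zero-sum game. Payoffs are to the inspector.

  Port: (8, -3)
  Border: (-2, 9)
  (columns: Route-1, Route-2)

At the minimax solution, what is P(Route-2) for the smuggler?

Row minima: Port → -3, Border → -2; maximin = -2.
Column maxima: Route-1 → 8, Route-2 → 9; minimax = 8.
-2 ≠ 8, so there is no saddle point; optimal play is mixed.
Let the inspector play Port with probability p. Expected payoff against Route-1: 8p + (-2)(1−p) = 10p − 2; against Route-2: (-3)p + 9(1−p) = −12p + 9.
Setting these equal: 10p − 2 = −12p + 9 ⇒ 22p = 11 ⇒ p = 1/2, and the value is (10)·(1/2) − 2 = 3.
For the smuggler: with q = P(Route-1), equating Port's and Border's payoffs gives 11q − 3 = −11q + 9 ⇒ q = 6/11.

5/11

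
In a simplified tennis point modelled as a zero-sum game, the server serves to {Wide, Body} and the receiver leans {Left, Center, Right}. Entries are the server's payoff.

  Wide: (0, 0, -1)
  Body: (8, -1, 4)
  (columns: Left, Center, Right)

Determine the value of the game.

-1/6

Row minima: Wide → -1, Body → -1; maximin = -1.
Column maxima: Left → 8, Center → 0, Right → 4; minimax = 0.
-1 ≠ 0, so there is no saddle point; optimal play is mixed.
Left is strictly dominated by Right (it gives the server strictly more in every row), so the receiver never plays it.
On the remaining 2×2 (Wide, Body vs Center, Right):
Let the server play Wide with probability p. Expected payoff against Center: 0p + (-1)(1−p) = p − 1; against Right: (-1)p + 4(1−p) = −5p + 4.
Setting these equal: p − 1 = −5p + 4 ⇒ 6p = 5 ⇒ p = 5/6, and the value is (1)·(5/6) − 1 = -1/6.
For the receiver: with q = P(Center), equating Wide's and Body's payoffs gives q − 1 = −5q + 4 ⇒ q = 5/6.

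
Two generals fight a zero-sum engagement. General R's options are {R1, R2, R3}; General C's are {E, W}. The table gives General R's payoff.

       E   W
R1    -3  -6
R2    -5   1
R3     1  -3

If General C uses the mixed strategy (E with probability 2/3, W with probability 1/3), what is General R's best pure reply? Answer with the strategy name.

R3

Expected payoff of R1: (2/3)·(-3) + (1/3)·(-6) = -4.
Expected payoff of R2: (2/3)·(-5) + (1/3)·1 = -3.
Expected payoff of R3: (2/3)·1 + (1/3)·(-3) = -1/3.
The largest is -1/3, so General R's best response is R3.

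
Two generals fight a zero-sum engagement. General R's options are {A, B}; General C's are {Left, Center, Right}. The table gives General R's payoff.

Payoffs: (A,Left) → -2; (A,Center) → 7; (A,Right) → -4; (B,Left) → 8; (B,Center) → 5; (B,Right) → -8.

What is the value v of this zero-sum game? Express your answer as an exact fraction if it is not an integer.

-4

Row minima: A → -4, B → -8; maximin = -4.
Column maxima: Left → 8, Center → 7, Right → -4; minimax = -4.
Since maximin = minimax = -4, there is a saddle point and the value is -4.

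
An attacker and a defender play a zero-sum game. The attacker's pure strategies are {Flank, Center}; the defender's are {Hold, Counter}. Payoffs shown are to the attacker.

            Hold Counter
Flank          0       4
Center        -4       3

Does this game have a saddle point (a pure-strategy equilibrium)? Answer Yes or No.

Yes

Row minima: Flank → 0, Center → -4; maximin = 0.
Column maxima: Hold → 0, Counter → 4; minimax = 0.
maximin = minimax = 0, so a saddle point exists.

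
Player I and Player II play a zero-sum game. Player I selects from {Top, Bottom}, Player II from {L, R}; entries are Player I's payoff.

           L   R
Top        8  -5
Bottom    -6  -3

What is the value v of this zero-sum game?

Row minima: Top → -5, Bottom → -6; maximin = -5.
Column maxima: L → 8, R → -3; minimax = -3.
-5 ≠ -3, so there is no saddle point; optimal play is mixed.
Let Player I play Top with probability p. Expected payoff against L: 8p + (-6)(1−p) = 14p − 6; against R: (-5)p + (-3)(1−p) = −2p − 3.
Setting these equal: 14p − 6 = −2p − 3 ⇒ 16p = 3 ⇒ p = 3/16, and the value is (14)·(3/16) − 6 = -27/8.
For Player II: with q = P(L), equating Top's and Bottom's payoffs gives 13q − 5 = −3q − 3 ⇒ q = 1/8.

-27/8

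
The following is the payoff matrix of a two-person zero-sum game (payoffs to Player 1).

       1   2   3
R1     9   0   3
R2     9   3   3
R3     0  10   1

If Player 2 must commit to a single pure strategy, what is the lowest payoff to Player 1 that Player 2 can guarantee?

Column maxima: 1 → 9, 2 → 10, 3 → 3.
The smallest of these is 3.

3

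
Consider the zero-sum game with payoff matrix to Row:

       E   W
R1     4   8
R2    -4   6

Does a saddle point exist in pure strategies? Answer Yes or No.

Yes

Row minima: R1 → 4, R2 → -4; maximin = 4.
Column maxima: E → 4, W → 8; minimax = 4.
maximin = minimax = 4, so a saddle point exists.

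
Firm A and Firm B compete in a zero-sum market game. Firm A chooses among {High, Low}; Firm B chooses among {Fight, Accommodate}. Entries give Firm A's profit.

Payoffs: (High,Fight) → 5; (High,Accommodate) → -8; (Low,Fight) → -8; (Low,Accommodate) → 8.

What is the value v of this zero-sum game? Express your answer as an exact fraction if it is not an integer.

Row minima: High → -8, Low → -8; maximin = -8.
Column maxima: Fight → 5, Accommodate → 8; minimax = 5.
-8 ≠ 5, so there is no saddle point; optimal play is mixed.
Let Firm A play High with probability p. Expected payoff against Fight: 5p + (-8)(1−p) = 13p − 8; against Accommodate: (-8)p + 8(1−p) = −16p + 8.
Setting these equal: 13p − 8 = −16p + 8 ⇒ 29p = 16 ⇒ p = 16/29, and the value is (13)·(16/29) − 8 = -24/29.
For Firm B: with q = P(Fight), equating High's and Low's payoffs gives 13q − 8 = −16q + 8 ⇒ q = 16/29.

-24/29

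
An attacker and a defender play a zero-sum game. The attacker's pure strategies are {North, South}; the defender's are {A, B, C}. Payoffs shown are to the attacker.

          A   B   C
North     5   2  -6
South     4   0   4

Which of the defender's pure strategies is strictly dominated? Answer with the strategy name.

A

B holds the attacker's payoff strictly below A in every row: 2 < 5, 0 < 4.
So A is strictly dominated for the defender.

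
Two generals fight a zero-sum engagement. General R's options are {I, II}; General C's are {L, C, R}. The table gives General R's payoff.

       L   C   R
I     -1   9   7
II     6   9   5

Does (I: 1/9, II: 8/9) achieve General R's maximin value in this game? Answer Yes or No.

Against L this mix gives (1/9)·(-1) + (8/9)·6 = 47/9.
Against C this mix gives (1/9)·9 + (8/9)·9 = 9.
Against R this mix gives (1/9)·7 + (8/9)·5 = 47/9.
All of General C's active replies (L, R) yield 47/9, and no column does worse for General R. The mix makes General C indifferent and guarantees 47/9, so it is optimal.

Yes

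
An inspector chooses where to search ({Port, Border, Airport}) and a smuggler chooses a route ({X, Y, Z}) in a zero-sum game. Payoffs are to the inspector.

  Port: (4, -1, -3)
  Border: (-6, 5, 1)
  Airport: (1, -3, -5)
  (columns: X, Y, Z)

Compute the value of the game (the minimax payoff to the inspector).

Row minima: Port → -3, Border → -6, Airport → -5; maximin = -3.
Column maxima: X → 4, Y → 5, Z → 1; minimax = 1.
-3 ≠ 1, so there is no saddle point; optimal play is mixed.
Airport is strictly dominated by Port, so the inspector never plays it.
Y is strictly dominated by Z (it gives the inspector strictly more in every row), so the smuggler never plays it.
On the remaining 2×2 (Port, Border vs X, Z):
Let the inspector play Port with probability p. Expected payoff against X: 4p + (-6)(1−p) = 10p − 6; against Z: (-3)p + 1(1−p) = −4p + 1.
Setting these equal: 10p − 6 = −4p + 1 ⇒ 14p = 7 ⇒ p = 1/2, and the value is (10)·(1/2) − 6 = -1.
For the smuggler: with q = P(X), equating Port's and Border's payoffs gives 7q − 3 = −7q + 1 ⇒ q = 2/7.

-1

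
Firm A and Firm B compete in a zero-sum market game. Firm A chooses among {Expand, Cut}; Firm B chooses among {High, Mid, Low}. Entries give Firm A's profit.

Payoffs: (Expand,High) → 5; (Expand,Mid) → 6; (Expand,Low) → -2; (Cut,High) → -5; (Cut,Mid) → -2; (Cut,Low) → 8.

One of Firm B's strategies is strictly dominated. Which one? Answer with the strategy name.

Mid

High holds Firm A's payoff strictly below Mid in every row: 5 < 6, -5 < -2.
So Mid is strictly dominated for Firm B.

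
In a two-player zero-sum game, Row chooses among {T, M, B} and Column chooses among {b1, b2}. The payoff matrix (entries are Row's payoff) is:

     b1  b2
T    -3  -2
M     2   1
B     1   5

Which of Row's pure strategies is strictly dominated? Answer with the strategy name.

M gives a strictly higher payoff than T against every column: 2 > -3, 1 > -2.
So T is strictly dominated and Row never plays it.

T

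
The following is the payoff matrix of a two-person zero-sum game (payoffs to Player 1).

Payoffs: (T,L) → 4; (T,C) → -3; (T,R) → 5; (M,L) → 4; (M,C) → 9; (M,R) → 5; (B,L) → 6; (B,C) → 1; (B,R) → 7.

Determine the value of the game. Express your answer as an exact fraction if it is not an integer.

Row minima: T → -3, M → 4, B → 1; maximin = 4.
Column maxima: L → 6, C → 9, R → 7; minimax = 6.
4 ≠ 6, so there is no saddle point; optimal play is mixed.
T is strictly dominated by B, so Player 1 never plays it.
R is strictly dominated by L (it gives Player 1 strictly more in every row), so Player 2 never plays it.
On the remaining 2×2 (M, B vs L, C):
Let Player 1 play M with probability p. Expected payoff against L: 4p + 6(1−p) = −2p + 6; against C: 9p + 1(1−p) = 8p + 1.
Setting these equal: −2p + 6 = 8p + 1 ⇒ −10p = -5 ⇒ p = 1/2, and the value is (-2)·(1/2) + 6 = 5.
For Player 2: with q = P(L), equating M's and B's payoffs gives −5q + 9 = 5q + 1 ⇒ q = 4/5.

5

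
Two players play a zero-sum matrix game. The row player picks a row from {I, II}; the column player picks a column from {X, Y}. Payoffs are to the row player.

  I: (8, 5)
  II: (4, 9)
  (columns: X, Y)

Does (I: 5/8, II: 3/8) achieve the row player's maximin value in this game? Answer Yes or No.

Against X this mix gives (5/8)·8 + (3/8)·4 = 13/2.
Against Y this mix gives (5/8)·5 + (3/8)·9 = 13/2.
All of the column player's active replies (X, Y) yield 13/2, and no column does worse for the row player. The mix makes the column player indifferent and guarantees 13/2, so it is optimal.

Yes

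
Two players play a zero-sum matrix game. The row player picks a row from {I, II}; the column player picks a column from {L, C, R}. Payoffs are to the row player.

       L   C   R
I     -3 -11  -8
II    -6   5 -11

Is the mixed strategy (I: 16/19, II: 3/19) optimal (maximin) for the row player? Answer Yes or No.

Yes

Against L this mix gives (16/19)·(-3) + (3/19)·(-6) = -66/19.
Against C this mix gives (16/19)·(-11) + (3/19)·5 = -161/19.
Against R this mix gives (16/19)·(-8) + (3/19)·(-11) = -161/19.
All of the column player's active replies (C, R) yield -161/19, and no column does worse for the row player. The mix makes the column player indifferent and guarantees -161/19, so it is optimal.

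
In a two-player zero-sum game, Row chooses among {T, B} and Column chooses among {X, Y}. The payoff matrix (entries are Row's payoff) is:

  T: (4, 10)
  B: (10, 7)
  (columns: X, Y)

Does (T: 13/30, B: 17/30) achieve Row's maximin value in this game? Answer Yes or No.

No

Against X this mix gives (13/30)·4 + (17/30)·10 = 37/5.
Against Y this mix gives (13/30)·10 + (17/30)·7 = 83/10.
Column will play X, holding Row to 37/5. Shifting weight toward the row that does better against X would raise this floor (the equalizing mix achieves 8 against both X and Y), so the proposed strategy is not optimal.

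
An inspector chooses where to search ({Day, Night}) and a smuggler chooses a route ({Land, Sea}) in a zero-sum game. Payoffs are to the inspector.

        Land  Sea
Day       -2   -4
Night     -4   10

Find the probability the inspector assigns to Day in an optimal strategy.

7/8

Row minima: Day → -4, Night → -4; maximin = -4.
Column maxima: Land → -2, Sea → 10; minimax = -2.
-4 ≠ -2, so there is no saddle point; optimal play is mixed.
Let the inspector play Day with probability p. Expected payoff against Land: (-2)p + (-4)(1−p) = 2p − 4; against Sea: (-4)p + 10(1−p) = −14p + 10.
Setting these equal: 2p − 4 = −14p + 10 ⇒ 16p = 14 ⇒ p = 7/8, and the value is (2)·(7/8) − 4 = -9/4.
For the smuggler: with q = P(Land), equating Day's and Night's payoffs gives 2q − 4 = −14q + 10 ⇒ q = 7/8.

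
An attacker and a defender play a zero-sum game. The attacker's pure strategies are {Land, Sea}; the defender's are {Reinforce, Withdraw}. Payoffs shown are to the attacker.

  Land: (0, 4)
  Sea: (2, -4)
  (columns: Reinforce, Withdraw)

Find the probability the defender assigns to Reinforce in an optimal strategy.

4/5

Row minima: Land → 0, Sea → -4; maximin = 0.
Column maxima: Reinforce → 2, Withdraw → 4; minimax = 2.
0 ≠ 2, so there is no saddle point; optimal play is mixed.
Let the attacker play Land with probability p. Expected payoff against Reinforce: 0p + 2(1−p) = −2p + 2; against Withdraw: 4p + (-4)(1−p) = 8p − 4.
Setting these equal: −2p + 2 = 8p − 4 ⇒ −10p = -6 ⇒ p = 3/5, and the value is (-2)·(3/5) + 2 = 4/5.
For the defender: with q = P(Reinforce), equating Land's and Sea's payoffs gives −4q + 4 = 6q − 4 ⇒ q = 4/5.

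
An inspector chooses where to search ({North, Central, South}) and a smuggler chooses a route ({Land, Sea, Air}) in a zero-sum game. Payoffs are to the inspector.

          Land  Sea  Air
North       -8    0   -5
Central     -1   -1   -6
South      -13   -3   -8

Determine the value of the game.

Row minima: North → -8, Central → -6, South → -13; maximin = -6.
Column maxima: Land → -1, Sea → 0, Air → -5; minimax = -5.
-6 ≠ -5, so there is no saddle point; optimal play is mixed.
South is strictly dominated by North, so the inspector never plays it.
Sea is strictly dominated by Air (it gives the inspector strictly more in every row), so the smuggler never plays it.
On the remaining 2×2 (North, Central vs Land, Air):
Let the inspector play North with probability p. Expected payoff against Land: (-8)p + (-1)(1−p) = −7p − 1; against Air: (-5)p + (-6)(1−p) = p − 6.
Setting these equal: −7p − 1 = p − 6 ⇒ −8p = -5 ⇒ p = 5/8, and the value is (-7)·(5/8) − 1 = -43/8.
For the smuggler: with q = P(Land), equating North's and Central's payoffs gives −3q − 5 = 5q − 6 ⇒ q = 1/8.

-43/8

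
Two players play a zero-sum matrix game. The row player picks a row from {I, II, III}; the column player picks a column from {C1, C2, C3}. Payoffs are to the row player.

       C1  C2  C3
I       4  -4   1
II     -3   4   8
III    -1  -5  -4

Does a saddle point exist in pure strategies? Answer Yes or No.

No

Row minima: I → -4, II → -3, III → -5; maximin = -3.
Column maxima: C1 → 4, C2 → 4, C3 → 8; minimax = 4.
-3 ≠ 4, so no pure-strategy equilibrium exists.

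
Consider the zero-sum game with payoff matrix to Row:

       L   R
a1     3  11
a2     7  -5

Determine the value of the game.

23/5

Row minima: a1 → 3, a2 → -5; maximin = 3.
Column maxima: L → 7, R → 11; minimax = 7.
3 ≠ 7, so there is no saddle point; optimal play is mixed.
Let Row play a1 with probability p. Expected payoff against L: 3p + 7(1−p) = −4p + 7; against R: 11p + (-5)(1−p) = 16p − 5.
Setting these equal: −4p + 7 = 16p − 5 ⇒ −20p = -12 ⇒ p = 3/5, and the value is (-4)·(3/5) + 7 = 23/5.
For Column: with q = P(L), equating a1's and a2's payoffs gives −8q + 11 = 12q − 5 ⇒ q = 4/5.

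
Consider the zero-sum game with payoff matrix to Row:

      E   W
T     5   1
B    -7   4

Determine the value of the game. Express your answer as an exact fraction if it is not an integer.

Row minima: T → 1, B → -7; maximin = 1.
Column maxima: E → 5, W → 4; minimax = 4.
1 ≠ 4, so there is no saddle point; optimal play is mixed.
Let Row play T with probability p. Expected payoff against E: 5p + (-7)(1−p) = 12p − 7; against W: 1p + 4(1−p) = −3p + 4.
Setting these equal: 12p − 7 = −3p + 4 ⇒ 15p = 11 ⇒ p = 11/15, and the value is (12)·(11/15) − 7 = 9/5.
For Column: with q = P(E), equating T's and B's payoffs gives 4q + 1 = −11q + 4 ⇒ q = 1/5.

9/5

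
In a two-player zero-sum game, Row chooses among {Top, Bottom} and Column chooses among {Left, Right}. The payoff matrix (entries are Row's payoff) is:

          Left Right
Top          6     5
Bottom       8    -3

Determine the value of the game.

Row minima: Top → 5, Bottom → -3; maximin = 5.
Column maxima: Left → 8, Right → 5; minimax = 5.
Since maximin = minimax = 5, there is a saddle point and the value is 5.

5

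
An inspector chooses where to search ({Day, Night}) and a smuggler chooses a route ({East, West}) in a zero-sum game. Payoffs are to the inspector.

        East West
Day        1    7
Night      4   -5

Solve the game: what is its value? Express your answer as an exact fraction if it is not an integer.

Row minima: Day → 1, Night → -5; maximin = 1.
Column maxima: East → 4, West → 7; minimax = 4.
1 ≠ 4, so there is no saddle point; optimal play is mixed.
Let the inspector play Day with probability p. Expected payoff against East: 1p + 4(1−p) = −3p + 4; against West: 7p + (-5)(1−p) = 12p − 5.
Setting these equal: −3p + 4 = 12p − 5 ⇒ −15p = -9 ⇒ p = 3/5, and the value is (-3)·(3/5) + 4 = 11/5.
For the smuggler: with q = P(East), equating Day's and Night's payoffs gives −6q + 7 = 9q − 5 ⇒ q = 4/5.

11/5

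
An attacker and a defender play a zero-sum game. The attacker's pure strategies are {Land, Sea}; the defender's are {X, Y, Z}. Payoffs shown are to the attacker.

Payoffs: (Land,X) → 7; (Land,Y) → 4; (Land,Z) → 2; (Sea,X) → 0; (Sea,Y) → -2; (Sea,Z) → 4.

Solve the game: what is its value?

Row minima: Land → 2, Sea → -2; maximin = 2.
Column maxima: X → 7, Y → 4, Z → 4; minimax = 4.
2 ≠ 4, so there is no saddle point; optimal play is mixed.
X is strictly dominated by Y (it gives the attacker strictly more in every row), so the defender never plays it.
On the remaining 2×2 (Land, Sea vs Y, Z):
Let the attacker play Land with probability p. Expected payoff against Y: 4p + (-2)(1−p) = 6p − 2; against Z: 2p + 4(1−p) = −2p + 4.
Setting these equal: 6p − 2 = −2p + 4 ⇒ 8p = 6 ⇒ p = 3/4, and the value is (6)·(3/4) − 2 = 5/2.
For the defender: with q = P(Y), equating Land's and Sea's payoffs gives 2q + 2 = −6q + 4 ⇒ q = 1/4.

5/2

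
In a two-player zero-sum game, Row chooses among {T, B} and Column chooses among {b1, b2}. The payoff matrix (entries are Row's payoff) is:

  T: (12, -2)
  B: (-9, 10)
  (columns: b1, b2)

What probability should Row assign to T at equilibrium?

Row minima: T → -2, B → -9; maximin = -2.
Column maxima: b1 → 12, b2 → 10; minimax = 10.
-2 ≠ 10, so there is no saddle point; optimal play is mixed.
Let Row play T with probability p. Expected payoff against b1: 12p + (-9)(1−p) = 21p − 9; against b2: (-2)p + 10(1−p) = −12p + 10.
Setting these equal: 21p − 9 = −12p + 10 ⇒ 33p = 19 ⇒ p = 19/33, and the value is (21)·(19/33) − 9 = 34/11.
For Column: with q = P(b1), equating T's and B's payoffs gives 14q − 2 = −19q + 10 ⇒ q = 4/11.

19/33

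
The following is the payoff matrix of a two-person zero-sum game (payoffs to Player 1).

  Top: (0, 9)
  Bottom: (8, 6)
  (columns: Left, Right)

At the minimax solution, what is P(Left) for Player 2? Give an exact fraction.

3/11

Row minima: Top → 0, Bottom → 6; maximin = 6.
Column maxima: Left → 8, Right → 9; minimax = 8.
6 ≠ 8, so there is no saddle point; optimal play is mixed.
Let Player 1 play Top with probability p. Expected payoff against Left: 0p + 8(1−p) = −8p + 8; against Right: 9p + 6(1−p) = 3p + 6.
Setting these equal: −8p + 8 = 3p + 6 ⇒ −11p = -2 ⇒ p = 2/11, and the value is (-8)·(2/11) + 8 = 72/11.
For Player 2: with q = P(Left), equating Top's and Bottom's payoffs gives −9q + 9 = 2q + 6 ⇒ q = 3/11.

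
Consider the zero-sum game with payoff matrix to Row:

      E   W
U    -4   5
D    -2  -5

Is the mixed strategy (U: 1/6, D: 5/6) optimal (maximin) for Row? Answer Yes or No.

No

Against E this mix gives (1/6)·(-4) + (5/6)·(-2) = -7/3.
Against W this mix gives (1/6)·5 + (5/6)·(-5) = -10/3.
Column will play W, holding Row to -10/3. Shifting weight toward the row that does better against W would raise this floor (the equalizing mix achieves -5/2 against both W and E), so the proposed strategy is not optimal.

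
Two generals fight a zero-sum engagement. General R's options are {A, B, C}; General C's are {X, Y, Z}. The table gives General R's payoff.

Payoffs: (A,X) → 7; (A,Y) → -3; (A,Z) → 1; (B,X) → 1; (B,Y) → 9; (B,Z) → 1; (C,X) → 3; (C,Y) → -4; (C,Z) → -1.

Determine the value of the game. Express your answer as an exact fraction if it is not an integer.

1

Row minima: A → -3, B → 1, C → -4; maximin = 1.
Column maxima: X → 7, Y → 9, Z → 1; minimax = 1.
Since maximin = minimax = 1, there is a saddle point and the value is 1.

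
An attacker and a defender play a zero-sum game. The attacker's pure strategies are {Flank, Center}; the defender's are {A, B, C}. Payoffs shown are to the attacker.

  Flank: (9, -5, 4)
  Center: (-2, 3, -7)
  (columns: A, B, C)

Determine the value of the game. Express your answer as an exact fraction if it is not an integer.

-23/19

Row minima: Flank → -5, Center → -7; maximin = -5.
Column maxima: A → 9, B → 3, C → 4; minimax = 3.
-5 ≠ 3, so there is no saddle point; optimal play is mixed.
A is strictly dominated by C (it gives the attacker strictly more in every row), so the defender never plays it.
On the remaining 2×2 (Flank, Center vs B, C):
Let the attacker play Flank with probability p. Expected payoff against B: (-5)p + 3(1−p) = −8p + 3; against C: 4p + (-7)(1−p) = 11p − 7.
Setting these equal: −8p + 3 = 11p − 7 ⇒ −19p = -10 ⇒ p = 10/19, and the value is (-8)·(10/19) + 3 = -23/19.
For the defender: with q = P(B), equating Flank's and Center's payoffs gives −9q + 4 = 10q − 7 ⇒ q = 11/19.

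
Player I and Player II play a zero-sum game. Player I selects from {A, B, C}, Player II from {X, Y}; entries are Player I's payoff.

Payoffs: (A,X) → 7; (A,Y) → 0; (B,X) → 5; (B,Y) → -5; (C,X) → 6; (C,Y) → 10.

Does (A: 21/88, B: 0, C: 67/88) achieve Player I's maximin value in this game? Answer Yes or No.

No

Against X this mix gives (21/88)·7 + (67/88)·6 = 549/88.
Against Y this mix gives (21/88)·0 + (67/88)·10 = 335/44.
Player II will play X, holding Player I to 549/88. Shifting weight toward the row that does better against X would raise this floor (the equalizing mix achieves 70/11 against both X and Y), so the proposed strategy is not optimal.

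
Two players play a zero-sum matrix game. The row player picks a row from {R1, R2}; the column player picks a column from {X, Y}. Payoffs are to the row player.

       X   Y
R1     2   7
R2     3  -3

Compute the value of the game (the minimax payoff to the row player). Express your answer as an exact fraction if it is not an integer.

Row minima: R1 → 2, R2 → -3; maximin = 2.
Column maxima: X → 3, Y → 7; minimax = 3.
2 ≠ 3, so there is no saddle point; optimal play is mixed.
Let the row player play R1 with probability p. Expected payoff against X: 2p + 3(1−p) = −p + 3; against Y: 7p + (-3)(1−p) = 10p − 3.
Setting these equal: −p + 3 = 10p − 3 ⇒ −11p = -6 ⇒ p = 6/11, and the value is (-1)·(6/11) + 3 = 27/11.
For the column player: with q = P(X), equating R1's and R2's payoffs gives −5q + 7 = 6q − 3 ⇒ q = 10/11.

27/11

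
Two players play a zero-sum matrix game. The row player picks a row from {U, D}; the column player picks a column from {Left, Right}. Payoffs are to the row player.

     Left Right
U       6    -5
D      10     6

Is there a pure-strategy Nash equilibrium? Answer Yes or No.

Yes

Row minima: U → -5, D → 6; maximin = 6.
Column maxima: Left → 10, Right → 6; minimax = 6.
maximin = minimax = 6, so a saddle point exists.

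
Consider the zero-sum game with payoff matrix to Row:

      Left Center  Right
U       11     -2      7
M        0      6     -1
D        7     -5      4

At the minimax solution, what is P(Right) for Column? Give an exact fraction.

Row minima: U → -2, M → -1, D → -5; maximin = -1.
Column maxima: Left → 11, Center → 6, Right → 7; minimax = 6.
-1 ≠ 6, so there is no saddle point; optimal play is mixed.
D is strictly dominated by U, so Row never plays it.
Left is strictly dominated by Right (it gives Row strictly more in every row), so Column never plays it.
On the remaining 2×2 (U, M vs Center, Right):
Let Row play U with probability p. Expected payoff against Center: (-2)p + 6(1−p) = −8p + 6; against Right: 7p + (-1)(1−p) = 8p − 1.
Setting these equal: −8p + 6 = 8p − 1 ⇒ −16p = -7 ⇒ p = 7/16, and the value is (-8)·(7/16) + 6 = 5/2.
For Column: with q = P(Center), equating U's and M's payoffs gives −9q + 7 = 7q − 1 ⇒ q = 1/2.

1/2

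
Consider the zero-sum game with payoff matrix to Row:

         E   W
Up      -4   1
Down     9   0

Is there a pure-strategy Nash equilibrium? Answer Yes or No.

No

Row minima: Up → -4, Down → 0; maximin = 0.
Column maxima: E → 9, W → 1; minimax = 1.
0 ≠ 1, so no pure-strategy equilibrium exists.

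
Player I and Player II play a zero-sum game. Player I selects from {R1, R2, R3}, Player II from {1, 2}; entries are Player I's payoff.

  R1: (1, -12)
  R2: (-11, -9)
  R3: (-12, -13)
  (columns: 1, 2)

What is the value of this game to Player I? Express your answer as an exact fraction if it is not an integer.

-47/5

Row minima: R1 → -12, R2 → -11, R3 → -13; maximin = -11.
Column maxima: 1 → 1, 2 → -9; minimax = -9.
-11 ≠ -9, so there is no saddle point; optimal play is mixed.
R3 is strictly dominated by R1, so Player I never plays it.
On the remaining 2×2 (R1, R2 vs 1, 2):
Let Player I play R1 with probability p. Expected payoff against 1: 1p + (-11)(1−p) = 12p − 11; against 2: (-12)p + (-9)(1−p) = −3p − 9.
Setting these equal: 12p − 11 = −3p − 9 ⇒ 15p = 2 ⇒ p = 2/15, and the value is (12)·(2/15) − 11 = -47/5.
For Player II: with q = P(1), equating R1's and R2's payoffs gives 13q − 12 = −2q − 9 ⇒ q = 1/5.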